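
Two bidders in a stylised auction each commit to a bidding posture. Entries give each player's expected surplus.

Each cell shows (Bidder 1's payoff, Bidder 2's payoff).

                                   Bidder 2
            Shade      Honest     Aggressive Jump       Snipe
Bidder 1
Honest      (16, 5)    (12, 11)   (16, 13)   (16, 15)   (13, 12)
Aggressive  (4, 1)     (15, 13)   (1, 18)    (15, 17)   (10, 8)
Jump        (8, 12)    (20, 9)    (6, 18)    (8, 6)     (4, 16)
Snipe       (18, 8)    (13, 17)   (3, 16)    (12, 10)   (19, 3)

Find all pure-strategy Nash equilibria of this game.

(Honest, Jump)

Bidder 1 against Shade: payoffs 16, 4, 8, 18 → best response Snipe.
Bidder 1 against Honest: payoffs 12, 15, 20, 13 → best response Jump.
Bidder 1 against Aggressive: payoffs 16, 1, 6, 3 → best response Honest.
Bidder 1 against Jump: payoffs 16, 15, 8, 12 → best response Honest.
Bidder 1 against Snipe: payoffs 13, 10, 4, 19 → best response Snipe.
Bidder 2 against Honest: payoffs 5, 11, 13, 15, 12 → best response Jump.
Bidder 2 against Aggressive: payoffs 1, 13, 18, 17, 8 → best response Aggressive.
Bidder 2 against Jump: payoffs 12, 9, 18, 6, 16 → best response Aggressive.
Bidder 2 against Snipe: payoffs 8, 17, 16, 10, 3 → best response Honest.
Mutual best responses: (Honest, Jump).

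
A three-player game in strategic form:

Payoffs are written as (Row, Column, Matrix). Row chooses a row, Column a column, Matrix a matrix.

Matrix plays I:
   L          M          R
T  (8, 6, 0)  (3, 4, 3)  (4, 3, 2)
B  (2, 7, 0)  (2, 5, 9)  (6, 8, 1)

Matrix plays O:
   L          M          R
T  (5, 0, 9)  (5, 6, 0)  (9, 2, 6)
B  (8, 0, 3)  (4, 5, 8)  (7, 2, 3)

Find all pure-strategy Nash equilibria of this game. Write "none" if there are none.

Row against (L, I): payoffs 8, 2 → best response T.
Row against (L, O): payoffs 5, 8 → best response B.
Row against (M, I): payoffs 3, 2 → best response T.
Row against (M, O): payoffs 5, 4 → best response T.
Row against (R, I): payoffs 4, 6 → best response B.
Row against (R, O): payoffs 9, 7 → best response T.
Column against (T, I): payoffs 6, 4, 3 → best response L.
Column against (T, O): payoffs 0, 6, 2 → best response M.
Column against (B, I): payoffs 7, 5, 8 → best response R.
Column against (B, O): payoffs 0, 5, 2 → best response M.
Matrix against (T, L): payoffs 0, 9 → best response O.
Matrix against (T, M): payoffs 3, 0 → best response I.
Matrix against (T, R): payoffs 2, 6 → best response O.
Matrix against (B, L): payoffs 0, 3 → best response O.
Matrix against (B, M): payoffs 9, 8 → best response I.
Matrix against (B, R): payoffs 1, 3 → best response O.
No profile is a mutual best response for all players.

No pure-strategy Nash equilibrium.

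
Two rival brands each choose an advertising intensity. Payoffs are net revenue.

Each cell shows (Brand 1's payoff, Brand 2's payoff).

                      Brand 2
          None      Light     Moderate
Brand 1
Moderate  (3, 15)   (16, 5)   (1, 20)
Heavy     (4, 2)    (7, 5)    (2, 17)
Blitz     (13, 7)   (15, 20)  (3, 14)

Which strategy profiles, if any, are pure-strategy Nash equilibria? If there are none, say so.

This game has no pure Nash equilibrium.

(Moderate, None): Brand 1 can switch to Heavy (3 → 4). Not NE.
(Moderate, Light): Brand 2 can switch to None (5 → 15). Not NE.
(Moderate, Moderate): Brand 1 can switch to Heavy (1 → 2). Not NE.
(Heavy, None): Brand 1 can switch to Blitz (4 → 13). Not NE.
(Heavy, Light): Brand 1 can switch to Moderate (7 → 16). Not NE.
(Heavy, Moderate): Brand 1 can switch to Blitz (2 → 3). Not NE.
(Blitz, None): Brand 2 can switch to Light (7 → 20). Not NE.
(Blitz, Light): Brand 1 can switch to Moderate (15 → 16). Not NE.
(Blitz, Moderate): Brand 2 can switch to Light (14 → 20). Not NE.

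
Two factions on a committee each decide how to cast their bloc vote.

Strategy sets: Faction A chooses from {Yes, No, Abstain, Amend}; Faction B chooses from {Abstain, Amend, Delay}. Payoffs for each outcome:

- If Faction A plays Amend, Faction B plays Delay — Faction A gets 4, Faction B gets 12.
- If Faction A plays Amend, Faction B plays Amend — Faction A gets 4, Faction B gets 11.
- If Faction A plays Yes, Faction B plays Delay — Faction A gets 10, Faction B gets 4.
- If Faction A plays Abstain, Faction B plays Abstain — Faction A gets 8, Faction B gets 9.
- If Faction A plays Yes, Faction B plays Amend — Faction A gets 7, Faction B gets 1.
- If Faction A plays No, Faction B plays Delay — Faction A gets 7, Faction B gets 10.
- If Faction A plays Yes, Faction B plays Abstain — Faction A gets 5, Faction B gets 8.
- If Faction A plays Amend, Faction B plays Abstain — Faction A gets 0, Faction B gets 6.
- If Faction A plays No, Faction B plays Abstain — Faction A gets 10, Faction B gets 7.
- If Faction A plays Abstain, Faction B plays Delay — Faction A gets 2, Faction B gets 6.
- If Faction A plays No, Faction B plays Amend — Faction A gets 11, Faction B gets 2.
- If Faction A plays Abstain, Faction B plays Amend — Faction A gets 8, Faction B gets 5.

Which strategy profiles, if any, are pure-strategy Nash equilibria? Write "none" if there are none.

none

For each player, find the best response to each opponent profile; mutual best responses are the pure NE.
Faction A against Abstain: payoffs 5, 10, 8, 0 → best response No.
Faction A against Amend: payoffs 7, 11, 8, 4 → best response No.
Faction A against Delay: payoffs 10, 7, 2, 4 → best response Yes.
Faction B against Yes: payoffs 8, 1, 4 → best response Abstain.
Faction B against No: payoffs 7, 2, 10 → best response Delay.
Faction B against Abstain: payoffs 9, 5, 6 → best response Abstain.
Faction B against Amend: payoffs 6, 11, 12 → best response Delay.
No profile is a mutual best response for all players.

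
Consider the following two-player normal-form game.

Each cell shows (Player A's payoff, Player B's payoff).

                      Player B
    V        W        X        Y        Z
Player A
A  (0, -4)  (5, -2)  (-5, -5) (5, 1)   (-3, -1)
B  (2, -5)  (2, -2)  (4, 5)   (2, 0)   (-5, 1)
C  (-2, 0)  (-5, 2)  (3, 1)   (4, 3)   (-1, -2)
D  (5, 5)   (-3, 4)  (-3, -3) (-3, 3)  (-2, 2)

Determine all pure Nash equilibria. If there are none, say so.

Player A against V: payoffs 0, 2, -2, 5 → best response D.
Player A against W: payoffs 5, 2, -5, -3 → best response A.
Player A against X: payoffs -5, 4, 3, -3 → best response B.
Player A against Y: payoffs 5, 2, 4, -3 → best response A.
Player A against Z: payoffs -3, -5, -1, -2 → best response C.
Player B against A: payoffs -4, -2, -5, 1, -1 → best response Y.
Player B against B: payoffs -5, -2, 5, 0, 1 → best response X.
Player B against C: payoffs 0, 2, 1, 3, -2 → best response Y.
Player B against D: payoffs 5, 4, -3, 3, 2 → best response V.
Mutual best responses: (A, Y); (B, X); (D, V).

(A, Y); (B, X); (D, V)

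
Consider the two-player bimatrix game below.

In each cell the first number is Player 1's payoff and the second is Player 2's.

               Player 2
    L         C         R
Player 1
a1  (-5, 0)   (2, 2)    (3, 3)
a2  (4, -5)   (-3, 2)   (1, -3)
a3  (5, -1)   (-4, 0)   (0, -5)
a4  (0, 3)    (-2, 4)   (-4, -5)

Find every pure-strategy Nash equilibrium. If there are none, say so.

For each strategy profile, look for a profitable unilateral deviation.
(a1, L): Player 1 can switch to a2 (-5 → 4). Not NE.
(a1, C): Player 2 can switch to R (2 → 3). Not NE.
(a1, R): Player 1 gets 3, best alternative 1; Player 2 gets 3, best alternative 2. No profitable deviation — NE.
(a2, L): Player 1 can switch to a3 (4 → 5). Not NE.
(a2, C): Player 1 can switch to a1 (-3 → 2). Not NE.
(a2, R): Player 1 can switch to a1 (1 → 3). Not NE.
(a3, L): Player 2 can switch to C (-1 → 0). Not NE.
(a3, C): Player 1 can switch to a1 (-4 → 2). Not NE.
(a3, R): Player 1 can switch to a1 (0 → 3). Not NE.
(a4, L): Player 1 can switch to a2 (0 → 4). Not NE.
(a4, C): Player 1 can switch to a1 (-2 → 2). Not NE.
(a4, R): Player 1 can switch to a1 (-4 → 3). Not NE.

Pure NE: (a1, R)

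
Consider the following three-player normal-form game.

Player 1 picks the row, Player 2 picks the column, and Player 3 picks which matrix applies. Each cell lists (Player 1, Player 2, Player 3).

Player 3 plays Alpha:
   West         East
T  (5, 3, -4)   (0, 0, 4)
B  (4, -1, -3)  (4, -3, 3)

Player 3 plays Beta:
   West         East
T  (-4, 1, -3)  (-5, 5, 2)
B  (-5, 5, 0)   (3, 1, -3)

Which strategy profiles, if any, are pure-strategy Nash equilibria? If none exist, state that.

(T, West, Alpha): Player 3 can switch to Beta (-4 → -3). Not NE.
(T, West, Beta): Player 2 can switch to East (1 → 5). Not NE.
(T, East, Alpha): Player 1 can switch to B (0 → 4). Not NE.
(T, East, Beta): Player 1 can switch to B (-5 → 3). Not NE.
(B, West, Alpha): Player 1 can switch to T (4 → 5). Not NE.
(B, West, Beta): Player 1 can switch to T (-5 → -4). Not NE.
(B, East, Alpha): Player 2 can switch to West (-3 → -1). Not NE.
(B, East, Beta): Player 2 can switch to West (1 → 5). Not NE.

There is no pure-strategy Nash equilibrium.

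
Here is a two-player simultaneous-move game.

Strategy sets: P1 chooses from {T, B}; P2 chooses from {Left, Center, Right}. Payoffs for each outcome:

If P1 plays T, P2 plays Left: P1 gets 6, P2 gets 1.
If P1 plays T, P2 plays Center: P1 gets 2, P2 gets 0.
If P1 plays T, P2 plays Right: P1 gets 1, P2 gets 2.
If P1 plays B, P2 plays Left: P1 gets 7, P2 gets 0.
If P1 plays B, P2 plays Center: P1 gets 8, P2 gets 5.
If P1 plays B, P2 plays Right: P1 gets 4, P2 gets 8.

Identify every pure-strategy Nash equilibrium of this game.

(T, Left): P1 can switch to B (6 → 7). Not NE.
(T, Center): P1 can switch to B (2 → 8). Not NE.
(T, Right): P1 can switch to B (1 → 4). Not NE.
(B, Left): P2 can switch to Center (0 → 5). Not NE.
(B, Center): P2 can switch to Right (5 → 8). Not NE.
(B, Right): P1 gets 4, best alternative 1; P2 gets 8, best alternative 5. No profitable deviation — NE.

The unique pure-strategy Nash equilibrium is (B, Right).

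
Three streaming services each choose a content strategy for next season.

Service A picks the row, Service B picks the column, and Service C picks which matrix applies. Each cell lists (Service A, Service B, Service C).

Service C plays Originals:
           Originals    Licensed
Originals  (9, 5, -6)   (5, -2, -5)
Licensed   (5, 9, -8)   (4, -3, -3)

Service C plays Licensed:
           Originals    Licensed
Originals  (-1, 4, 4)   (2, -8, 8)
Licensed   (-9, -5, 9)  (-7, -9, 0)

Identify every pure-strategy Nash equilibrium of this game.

(Originals, Originals, Licensed)

(Originals, Originals, Originals): Service C can switch to Licensed (-6 → 4). Not NE.
(Originals, Originals, Licensed): Service A gets -1, best alternative -9; Service B gets 4, best alternative -8; Service C gets 4, best alternative -6. No profitable deviation — NE.
(Originals, Licensed, Originals): Service B can switch to Originals (-2 → 5). Not NE.
(Originals, Licensed, Licensed): Service B can switch to Originals (-8 → 4). Not NE.
(Licensed, Originals, Originals): Service A can switch to Originals (5 → 9). Not NE.
(Licensed, Originals, Licensed): Service A can switch to Originals (-9 → -1). Not NE.
(Licensed, Licensed, Originals): Service A can switch to Originals (4 → 5). Not NE.
(The remaining 1 profile has a profitable deviation by the same check.)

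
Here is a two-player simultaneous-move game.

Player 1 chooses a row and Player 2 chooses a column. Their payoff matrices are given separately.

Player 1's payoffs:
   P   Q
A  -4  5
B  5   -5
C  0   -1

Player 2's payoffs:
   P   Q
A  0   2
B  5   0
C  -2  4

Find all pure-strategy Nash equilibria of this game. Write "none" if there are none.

Pure-strategy Nash equilibria: (A, Q), (B, P)

Player 1 against P: payoffs -4, 5, 0 → best response B.
Player 1 against Q: payoffs 5, -5, -1 → best response A.
Player 2 against A: payoffs 0, 2 → best response Q.
Player 2 against B: payoffs 5, 0 → best response P.
Player 2 against C: payoffs -2, 4 → best response Q.
Mutual best responses: (A, Q); (B, P).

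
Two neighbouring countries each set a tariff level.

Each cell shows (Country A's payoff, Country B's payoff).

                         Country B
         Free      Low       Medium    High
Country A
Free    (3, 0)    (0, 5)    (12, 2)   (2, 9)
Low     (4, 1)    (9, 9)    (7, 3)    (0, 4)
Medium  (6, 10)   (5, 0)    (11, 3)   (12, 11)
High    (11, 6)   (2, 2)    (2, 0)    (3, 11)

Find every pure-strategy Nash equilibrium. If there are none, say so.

(Low, Low), (Medium, High)

(Free, Free): Country A can switch to Low (3 → 4). Not NE.
(Free, Low): Country A can switch to Low (0 → 9). Not NE.
(Free, Medium): Country B can switch to Low (2 → 5). Not NE.
(Free, High): Country A can switch to Medium (2 → 12). Not NE.
(Low, Free): Country A can switch to Medium (4 → 6). Not NE.
(Low, Low): Country A gets 9, best alternative 5; Country B gets 9, best alternative 4. No profitable deviation — NE.
(Low, Medium): Country A can switch to Free (7 → 12). Not NE.
(Low, High): Country A can switch to Free (0 → 2). Not NE.
(Medium, Free): Country A can switch to High (6 → 11). Not NE.
(Medium, Low): Country A can switch to Low (5 → 9). Not NE.
(Medium, Medium): Country A can switch to Free (11 → 12). Not NE.
(Medium, High): Country A gets 12, best alternative 3; Country B gets 11, best alternative 10. No profitable deviation — NE.
(High, Free): Country B can switch to High (6 → 11). Not NE.
(High, Low): Country A can switch to Low (2 → 9). Not NE.
(The remaining 2 profiles each have a profitable deviation by the same check.)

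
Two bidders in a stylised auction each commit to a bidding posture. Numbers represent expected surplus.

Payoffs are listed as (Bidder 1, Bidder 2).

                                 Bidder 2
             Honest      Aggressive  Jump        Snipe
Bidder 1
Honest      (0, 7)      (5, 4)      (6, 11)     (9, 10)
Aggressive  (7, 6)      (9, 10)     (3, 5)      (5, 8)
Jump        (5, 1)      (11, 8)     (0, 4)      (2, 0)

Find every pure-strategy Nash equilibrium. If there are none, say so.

Mark each player's best response to every combination of opponents' strategies; a profile where every player is best-responding is a pure Nash equilibrium.
Bidder 1 against Honest: payoffs 0, 7, 5 → best response Aggressive.
Bidder 1 against Aggressive: payoffs 5, 9, 11 → best response Jump.
Bidder 1 against Jump: payoffs 6, 3, 0 → best response Honest.
Bidder 1 against Snipe: payoffs 9, 5, 2 → best response Honest.
Bidder 2 against Honest: payoffs 7, 4, 11, 10 → best response Jump.
Bidder 2 against Aggressive: payoffs 6, 10, 5, 8 → best response Aggressive.
Bidder 2 against Jump: payoffs 1, 8, 4, 0 → best response Aggressive.
Mutual best responses: (Honest, Jump); (Jump, Aggressive).

The pure Nash equilibria are (Honest, Jump); (Jump, Aggressive).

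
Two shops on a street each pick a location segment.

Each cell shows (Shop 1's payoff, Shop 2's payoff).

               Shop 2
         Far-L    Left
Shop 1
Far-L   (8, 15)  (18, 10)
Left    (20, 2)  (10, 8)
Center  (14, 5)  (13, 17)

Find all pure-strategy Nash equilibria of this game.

This game has no pure Nash equilibrium.

Mark each player's best response to every combination of opponents' strategies; a profile where every player is best-responding is a pure Nash equilibrium.
Shop 1 against Far-L: payoffs 8, 20, 14 → best response Left.
Shop 1 against Left: payoffs 18, 10, 13 → best response Far-L.
Shop 2 against Far-L: payoffs 15, 10 → best response Far-L.
Shop 2 against Left: payoffs 2, 8 → best response Left.
Shop 2 against Center: payoffs 5, 17 → best response Left.
No profile is a mutual best response for all players.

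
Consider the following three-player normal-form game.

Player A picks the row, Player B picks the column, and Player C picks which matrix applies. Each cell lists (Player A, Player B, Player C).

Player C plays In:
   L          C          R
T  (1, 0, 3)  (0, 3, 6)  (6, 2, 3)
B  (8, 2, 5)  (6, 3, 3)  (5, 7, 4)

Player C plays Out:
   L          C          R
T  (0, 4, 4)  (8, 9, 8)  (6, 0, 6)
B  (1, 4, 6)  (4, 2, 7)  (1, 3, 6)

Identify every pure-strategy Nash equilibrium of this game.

The pure Nash equilibria are (T, C, Out); (B, L, Out).

Player A against (L, In): payoffs 1, 8 → best response B.
Player A against (L, Out): payoffs 0, 1 → best response B.
Player A against (C, In): payoffs 0, 6 → best response B.
Player A against (C, Out): payoffs 8, 4 → best response T.
Player A against (R, In): payoffs 6, 5 → best response T.
Player A against (R, Out): payoffs 6, 1 → best response T.
Player B against (T, In): payoffs 0, 3, 2 → best response C.
Player B against (T, Out): payoffs 4, 9, 0 → best response C.
Player B against (B, In): payoffs 2, 3, 7 → best response R.
Player B against (B, Out): payoffs 4, 2, 3 → best response L.
Player C against (T, L): payoffs 3, 4 → best response Out.
Player C against (T, C): payoffs 6, 8 → best response Out.
Player C against (T, R): payoffs 3, 6 → best response Out.
Player C against (B, L): payoffs 5, 6 → best response Out.
Player C against (B, C): payoffs 3, 7 → best response Out.
Player C against (B, R): payoffs 4, 6 → best response Out.
Mutual best responses: (T, C, Out); (B, L, Out).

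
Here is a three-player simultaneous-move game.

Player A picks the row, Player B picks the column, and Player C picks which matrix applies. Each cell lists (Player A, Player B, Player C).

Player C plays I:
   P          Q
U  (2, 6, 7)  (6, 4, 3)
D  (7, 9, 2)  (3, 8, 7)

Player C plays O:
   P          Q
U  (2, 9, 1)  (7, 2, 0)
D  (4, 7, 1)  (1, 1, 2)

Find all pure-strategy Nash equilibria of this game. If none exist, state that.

For each player, find the best response to each opponent profile; mutual best responses are the pure NE.
Player A against (P, I): payoffs 2, 7 → best response D.
Player A against (P, O): payoffs 2, 4 → best response D.
Player A against (Q, I): payoffs 6, 3 → best response U.
Player A against (Q, O): payoffs 7, 1 → best response U.
Player B against (U, I): payoffs 6, 4 → best response P.
Player B against (U, O): payoffs 9, 2 → best response P.
Player B against (D, I): payoffs 9, 8 → best response P.
Player B against (D, O): payoffs 7, 1 → best response P.
Player C against (U, P): payoffs 7, 1 → best response I.
Player C against (U, Q): payoffs 3, 0 → best response I.
Player C against (D, P): payoffs 2, 1 → best response I.
Player C against (D, Q): payoffs 7, 2 → best response I.
Mutual best responses: (D, P, I).

(D, P, I)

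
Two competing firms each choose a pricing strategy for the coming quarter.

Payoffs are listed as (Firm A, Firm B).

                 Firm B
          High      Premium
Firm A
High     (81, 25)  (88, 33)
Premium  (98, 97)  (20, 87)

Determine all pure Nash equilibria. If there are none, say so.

For each strategy profile, look for a profitable unilateral deviation.
(High, High): Firm A can switch to Premium (81 → 98). Not NE.
(High, Premium): Firm A gets 88, best alternative 20; Firm B gets 33, best alternative 25. No profitable deviation — NE.
(Premium, High): Firm A gets 98, best alternative 81; Firm B gets 97, best alternative 87. No profitable deviation — NE.
(Premium, Premium): Firm A can switch to High (20 → 88). Not NE.

The pure Nash equilibria are (High, Premium), (Premium, High).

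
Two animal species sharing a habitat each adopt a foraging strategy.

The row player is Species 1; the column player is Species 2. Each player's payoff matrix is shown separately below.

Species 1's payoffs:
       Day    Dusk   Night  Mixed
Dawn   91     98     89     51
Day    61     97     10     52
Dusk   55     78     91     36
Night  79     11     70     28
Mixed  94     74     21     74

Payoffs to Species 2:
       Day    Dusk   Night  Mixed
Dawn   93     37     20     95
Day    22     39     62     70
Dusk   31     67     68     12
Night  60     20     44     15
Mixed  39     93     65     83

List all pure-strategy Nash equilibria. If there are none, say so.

The unique pure-strategy Nash equilibrium is (Dusk, Night).

(Dawn, Day): Species 1 can switch to Mixed (91 → 94). Not NE.
(Dawn, Dusk): Species 2 can switch to Day (37 → 93). Not NE.
(Dawn, Night): Species 1 can switch to Dusk (89 → 91). Not NE.
(Dawn, Mixed): Species 1 can switch to Day (51 → 52). Not NE.
(Day, Day): Species 1 can switch to Dawn (61 → 91). Not NE.
(Day, Dusk): Species 1 can switch to Dawn (97 → 98). Not NE.
(Day, Night): Species 1 can switch to Dawn (10 → 89). Not NE.
(Day, Mixed): Species 1 can switch to Mixed (52 → 74). Not NE.
(Dusk, Day): Species 1 can switch to Dawn (55 → 91). Not NE.
(Dusk, Dusk): Species 1 can switch to Dawn (78 → 98). Not NE.
(Dusk, Night): Species 1 gets 91, best alternative 89; Species 2 gets 68, best alternative 67. No profitable deviation — NE.
(Dusk, Mixed): Species 1 can switch to Dawn (36 → 51). Not NE.
(Night, Day): Species 1 can switch to Dawn (79 → 91). Not NE.
(The remaining 7 profiles each have a profitable deviation by the same check.)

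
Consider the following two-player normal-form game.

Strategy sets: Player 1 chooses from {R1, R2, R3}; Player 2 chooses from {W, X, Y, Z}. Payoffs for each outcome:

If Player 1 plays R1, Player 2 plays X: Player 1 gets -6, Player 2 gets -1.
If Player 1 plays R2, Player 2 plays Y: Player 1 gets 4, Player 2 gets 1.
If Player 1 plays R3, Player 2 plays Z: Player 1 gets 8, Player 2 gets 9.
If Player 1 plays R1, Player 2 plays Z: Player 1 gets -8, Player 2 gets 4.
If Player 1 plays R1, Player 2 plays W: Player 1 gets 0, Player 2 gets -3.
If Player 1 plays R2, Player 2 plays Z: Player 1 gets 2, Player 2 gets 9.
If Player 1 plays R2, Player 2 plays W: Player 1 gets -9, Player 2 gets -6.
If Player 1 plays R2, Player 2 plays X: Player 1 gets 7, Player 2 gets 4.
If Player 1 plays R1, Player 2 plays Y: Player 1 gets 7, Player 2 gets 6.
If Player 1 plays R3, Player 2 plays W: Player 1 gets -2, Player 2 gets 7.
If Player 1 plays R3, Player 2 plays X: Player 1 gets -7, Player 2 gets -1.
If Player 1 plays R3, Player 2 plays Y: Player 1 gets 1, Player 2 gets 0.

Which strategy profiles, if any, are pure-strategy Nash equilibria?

For each player, find the best response to each opponent profile; mutual best responses are the pure NE.
Player 1 against W: payoffs 0, -9, -2 → best response R1.
Player 1 against X: payoffs -6, 7, -7 → best response R2.
Player 1 against Y: payoffs 7, 4, 1 → best response R1.
Player 1 against Z: payoffs -8, 2, 8 → best response R3.
Player 2 against R1: payoffs -3, -1, 6, 4 → best response Y.
Player 2 against R2: payoffs -6, 4, 1, 9 → best response Z.
Player 2 against R3: payoffs 7, -1, 0, 9 → best response Z.
Mutual best responses: (R1, Y); (R3, Z).

Pure-strategy Nash equilibria: (R1, Y), (R3, Z)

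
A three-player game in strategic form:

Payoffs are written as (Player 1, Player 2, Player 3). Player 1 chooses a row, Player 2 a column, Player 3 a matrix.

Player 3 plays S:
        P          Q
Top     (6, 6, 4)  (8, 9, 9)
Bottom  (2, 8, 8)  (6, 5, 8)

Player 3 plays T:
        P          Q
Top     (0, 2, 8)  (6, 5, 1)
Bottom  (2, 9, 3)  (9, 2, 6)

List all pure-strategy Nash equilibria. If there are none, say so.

Pure NE: (Top, Q, S)

For each strategy profile, look for a profitable unilateral deviation.
(Top, P, S): Player 2 can switch to Q (6 → 9). Not NE.
(Top, P, T): Player 1 can switch to Bottom (0 → 2). Not NE.
(Top, Q, S): Player 1 gets 8, best alternative 6; Player 2 gets 9, best alternative 6; Player 3 gets 9, best alternative 1. No profitable deviation — NE.
(Top, Q, T): Player 1 can switch to Bottom (6 → 9). Not NE.
(Bottom, P, S): Player 1 can switch to Top (2 → 6). Not NE.
(Bottom, P, T): Player 3 can switch to S (3 → 8). Not NE.
(Bottom, Q, S): Player 1 can switch to Top (6 → 8). Not NE.
(The remaining 1 profile has a profitable deviation by the same check.)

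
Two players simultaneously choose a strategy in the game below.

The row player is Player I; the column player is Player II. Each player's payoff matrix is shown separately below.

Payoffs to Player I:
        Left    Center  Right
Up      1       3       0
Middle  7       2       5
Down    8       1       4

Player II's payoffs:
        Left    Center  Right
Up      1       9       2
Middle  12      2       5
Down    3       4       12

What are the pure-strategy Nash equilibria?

(Up, Center)

Check each profile: it is a Nash equilibrium iff no player can strictly gain by switching unilaterally.
(Up, Left): Player I can switch to Middle (1 → 7). Not NE.
(Up, Center): Player I gets 3, best alternative 2; Player II gets 9, best alternative 2. No profitable deviation — NE.
(Up, Right): Player I can switch to Middle (0 → 5). Not NE.
(Middle, Left): Player I can switch to Down (7 → 8). Not NE.
(Middle, Center): Player I can switch to Up (2 → 3). Not NE.
(Middle, Right): Player II can switch to Left (5 → 12). Not NE.
(Down, Left): Player II can switch to Center (3 → 4). Not NE.
(The remaining 2 profiles each have a profitable deviation by the same check.)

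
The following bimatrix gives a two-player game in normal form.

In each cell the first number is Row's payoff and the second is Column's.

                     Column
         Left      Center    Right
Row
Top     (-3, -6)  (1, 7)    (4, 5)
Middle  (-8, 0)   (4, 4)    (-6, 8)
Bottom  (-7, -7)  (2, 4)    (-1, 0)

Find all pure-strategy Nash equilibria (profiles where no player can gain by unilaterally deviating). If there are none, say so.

There is no pure-strategy Nash equilibrium.

Row against Left: payoffs -3, -8, -7 → best response Top.
Row against Center: payoffs 1, 4, 2 → best response Middle.
Row against Right: payoffs 4, -6, -1 → best response Top.
Column against Top: payoffs -6, 7, 5 → best response Center.
Column against Middle: payoffs 0, 4, 8 → best response Right.
Column against Bottom: payoffs -7, 4, 0 → best response Center.
No profile is a mutual best response for all players.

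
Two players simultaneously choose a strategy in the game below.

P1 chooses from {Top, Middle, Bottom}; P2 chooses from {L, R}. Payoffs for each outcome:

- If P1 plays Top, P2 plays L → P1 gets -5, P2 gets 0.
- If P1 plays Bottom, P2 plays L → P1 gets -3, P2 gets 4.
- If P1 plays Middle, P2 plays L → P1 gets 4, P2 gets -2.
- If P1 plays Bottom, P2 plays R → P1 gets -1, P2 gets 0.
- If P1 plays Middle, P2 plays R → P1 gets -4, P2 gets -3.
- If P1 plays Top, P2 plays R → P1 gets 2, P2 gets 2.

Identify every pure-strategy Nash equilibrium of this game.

Mark each player's best response to every combination of opponents' strategies; a profile where every player is best-responding is a pure Nash equilibrium.
P1 against L: payoffs -5, 4, -3 → best response Middle.
P1 against R: payoffs 2, -4, -1 → best response Top.
P2 against Top: payoffs 0, 2 → best response R.
P2 against Middle: payoffs -2, -3 → best response L.
P2 against Bottom: payoffs 4, 0 → best response L.
Mutual best responses: (Top, R); (Middle, L).

(Top, R) and (Middle, L)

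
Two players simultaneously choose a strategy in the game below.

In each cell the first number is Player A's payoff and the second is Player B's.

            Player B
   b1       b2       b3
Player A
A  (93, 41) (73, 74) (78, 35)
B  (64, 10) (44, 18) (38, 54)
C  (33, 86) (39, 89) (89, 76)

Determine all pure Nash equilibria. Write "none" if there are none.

(A, b2)

Player A against b1: payoffs 93, 64, 33 → best response A.
Player A against b2: payoffs 73, 44, 39 → best response A.
Player A against b3: payoffs 78, 38, 89 → best response C.
Player B against A: payoffs 41, 74, 35 → best response b2.
Player B against B: payoffs 10, 18, 54 → best response b3.
Player B against C: payoffs 86, 89, 76 → best response b2.
Mutual best responses: (A, b2).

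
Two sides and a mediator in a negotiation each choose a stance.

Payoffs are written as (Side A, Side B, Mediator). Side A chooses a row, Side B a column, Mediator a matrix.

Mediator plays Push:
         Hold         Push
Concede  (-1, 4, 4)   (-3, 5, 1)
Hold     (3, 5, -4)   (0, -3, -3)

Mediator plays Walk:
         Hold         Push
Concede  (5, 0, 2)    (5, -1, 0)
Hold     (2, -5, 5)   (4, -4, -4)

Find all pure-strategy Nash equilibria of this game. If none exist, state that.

There is no pure-strategy Nash equilibrium.

Check each profile: it is a Nash equilibrium iff no player can strictly gain by switching unilaterally.
(Concede, Hold, Push): Side A can switch to Hold (-1 → 3). Not NE.
(Concede, Hold, Walk): Mediator can switch to Push (2 → 4). Not NE.
(Concede, Push, Push): Side A can switch to Hold (-3 → 0). Not NE.
(Concede, Push, Walk): Side B can switch to Hold (-1 → 0). Not NE.
(Hold, Hold, Push): Mediator can switch to Walk (-4 → 5). Not NE.
(Hold, Hold, Walk): Side A can switch to Concede (2 → 5). Not NE.
(Hold, Push, Push): Side B can switch to Hold (-3 → 5). Not NE.
(Hold, Push, Walk): Side A can switch to Concede (4 → 5). Not NE.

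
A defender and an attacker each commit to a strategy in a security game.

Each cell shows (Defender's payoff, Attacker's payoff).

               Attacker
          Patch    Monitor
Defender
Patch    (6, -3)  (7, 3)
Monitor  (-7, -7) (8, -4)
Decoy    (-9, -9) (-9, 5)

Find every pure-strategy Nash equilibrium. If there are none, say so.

Pure NE: (Monitor, Monitor)

For each player, find the best response to each opponent profile; mutual best responses are the pure NE.
Defender against Patch: payoffs 6, -7, -9 → best response Patch.
Defender against Monitor: payoffs 7, 8, -9 → best response Monitor.
Attacker against Patch: payoffs -3, 3 → best response Monitor.
Attacker against Monitor: payoffs -7, -4 → best response Monitor.
Attacker against Decoy: payoffs -9, 5 → best response Monitor.
Mutual best responses: (Monitor, Monitor).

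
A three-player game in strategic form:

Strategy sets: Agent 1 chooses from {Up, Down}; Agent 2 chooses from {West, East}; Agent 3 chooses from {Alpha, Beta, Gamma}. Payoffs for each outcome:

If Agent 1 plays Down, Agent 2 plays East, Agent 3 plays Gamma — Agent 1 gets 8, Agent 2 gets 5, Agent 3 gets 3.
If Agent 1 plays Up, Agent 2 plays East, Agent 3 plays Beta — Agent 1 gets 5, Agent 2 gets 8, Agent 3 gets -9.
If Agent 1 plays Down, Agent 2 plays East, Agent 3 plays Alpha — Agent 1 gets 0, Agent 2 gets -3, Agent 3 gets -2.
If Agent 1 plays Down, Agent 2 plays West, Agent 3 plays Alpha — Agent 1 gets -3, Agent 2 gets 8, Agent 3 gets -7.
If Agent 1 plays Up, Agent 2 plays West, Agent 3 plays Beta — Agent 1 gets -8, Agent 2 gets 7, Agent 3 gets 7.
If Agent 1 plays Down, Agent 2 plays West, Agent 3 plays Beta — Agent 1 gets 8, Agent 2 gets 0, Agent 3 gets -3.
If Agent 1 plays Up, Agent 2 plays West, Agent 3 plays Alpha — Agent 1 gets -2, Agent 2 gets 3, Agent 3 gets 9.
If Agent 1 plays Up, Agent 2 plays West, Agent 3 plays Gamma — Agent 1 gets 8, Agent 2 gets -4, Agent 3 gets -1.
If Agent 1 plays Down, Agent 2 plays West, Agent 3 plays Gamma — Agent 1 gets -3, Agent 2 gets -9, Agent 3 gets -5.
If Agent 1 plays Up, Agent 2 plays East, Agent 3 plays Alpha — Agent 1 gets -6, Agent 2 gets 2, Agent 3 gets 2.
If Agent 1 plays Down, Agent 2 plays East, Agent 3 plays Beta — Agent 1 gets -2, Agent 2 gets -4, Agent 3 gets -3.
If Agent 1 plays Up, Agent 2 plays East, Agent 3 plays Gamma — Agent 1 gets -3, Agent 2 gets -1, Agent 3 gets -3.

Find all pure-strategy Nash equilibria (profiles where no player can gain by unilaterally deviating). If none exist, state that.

(Up, West, Alpha); (Down, West, Beta); (Down, East, Gamma)

(Up, West, Alpha): Agent 1 gets -2, best alternative -3; Agent 2 gets 3, best alternative 2; Agent 3 gets 9, best alternative 7. No profitable deviation — NE.
(Up, West, Beta): Agent 1 can switch to Down (-8 → 8). Not NE.
(Up, West, Gamma): Agent 2 can switch to East (-4 → -1). Not NE.
(Up, East, Alpha): Agent 1 can switch to Down (-6 → 0). Not NE.
(Up, East, Beta): Agent 3 can switch to Alpha (-9 → 2). Not NE.
(Up, East, Gamma): Agent 1 can switch to Down (-3 → 8). Not NE.
(Down, West, Alpha): Agent 1 can switch to Up (-3 → -2). Not NE.
(Down, West, Beta): Agent 1 gets 8, best alternative -8; Agent 2 gets 0, best alternative -4; Agent 3 gets -3, best alternative -5. No profitable deviation — NE.
(Down, West, Gamma): Agent 1 can switch to Up (-3 → 8). Not NE.
(Down, East, Alpha): Agent 2 can switch to West (-3 → 8). Not NE.
(Down, East, Gamma): Agent 1 gets 8, best alternative -3; Agent 2 gets 5, best alternative -9; Agent 3 gets 3, best alternative -2. No profitable deviation — NE.
(The remaining 1 profile has a profitable deviation by the same check.)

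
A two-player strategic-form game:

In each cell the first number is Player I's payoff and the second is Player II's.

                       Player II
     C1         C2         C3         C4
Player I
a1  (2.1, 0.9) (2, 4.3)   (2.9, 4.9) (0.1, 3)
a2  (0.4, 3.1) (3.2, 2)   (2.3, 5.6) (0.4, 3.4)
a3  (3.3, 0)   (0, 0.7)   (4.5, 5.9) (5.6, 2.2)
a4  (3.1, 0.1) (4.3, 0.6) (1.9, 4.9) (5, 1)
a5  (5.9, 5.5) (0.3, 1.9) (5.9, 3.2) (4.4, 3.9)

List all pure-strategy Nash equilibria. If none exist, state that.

Player I against C1: payoffs 2.1, 0.4, 3.3, 3.1, 5.9 → best response a5.
Player I against C2: payoffs 2, 3.2, 0, 4.3, 0.3 → best response a4.
Player I against C3: payoffs 2.9, 2.3, 4.5, 1.9, 5.9 → best response a5.
Player I against C4: payoffs 0.1, 0.4, 5.6, 5, 4.4 → best response a3.
Player II against a1: payoffs 0.9, 4.3, 4.9, 3 → best response C3.
Player II against a2: payoffs 3.1, 2, 5.6, 3.4 → best response C3.
Player II against a3: payoffs 0, 0.7, 5.9, 2.2 → best response C3.
Player II against a4: payoffs 0.1, 0.6, 4.9, 1 → best response C3.
Player II against a5: payoffs 5.5, 1.9, 3.2, 3.9 → best response C1.
Mutual best responses: (a5, C1).

(a5, C1)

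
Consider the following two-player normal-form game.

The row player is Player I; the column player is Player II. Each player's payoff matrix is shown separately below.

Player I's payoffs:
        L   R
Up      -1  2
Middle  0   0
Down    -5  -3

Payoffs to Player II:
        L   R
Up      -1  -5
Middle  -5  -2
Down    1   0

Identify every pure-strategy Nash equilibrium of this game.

Check each profile: it is a Nash equilibrium iff no player can strictly gain by switching unilaterally.
(Up, L): Player I can switch to Middle (-1 → 0). Not NE.
(Up, R): Player II can switch to L (-5 → -1). Not NE.
(Middle, L): Player II can switch to R (-5 → -2). Not NE.
(Middle, R): Player I can switch to Up (0 → 2). Not NE.
(Down, L): Player I can switch to Up (-5 → -1). Not NE.
(Down, R): Player I can switch to Up (-3 → 2). Not NE.

This game has no pure Nash equilibrium.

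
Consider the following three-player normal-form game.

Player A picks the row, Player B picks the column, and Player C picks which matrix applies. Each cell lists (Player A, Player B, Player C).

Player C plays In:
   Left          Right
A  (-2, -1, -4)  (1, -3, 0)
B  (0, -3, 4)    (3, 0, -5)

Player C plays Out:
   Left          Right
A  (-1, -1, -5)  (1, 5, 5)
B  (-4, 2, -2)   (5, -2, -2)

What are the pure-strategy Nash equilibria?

Mark each player's best response to every combination of opponents' strategies; a profile where every player is best-responding is a pure Nash equilibrium.
Player A against (Left, In): payoffs -2, 0 → best response B.
Player A against (Left, Out): payoffs -1, -4 → best response A.
Player A against (Right, In): payoffs 1, 3 → best response B.
Player A against (Right, Out): payoffs 1, 5 → best response B.
Player B against (A, In): payoffs -1, -3 → best response Left.
Player B against (A, Out): payoffs -1, 5 → best response Right.
Player B against (B, In): payoffs -3, 0 → best response Right.
Player B against (B, Out): payoffs 2, -2 → best response Left.
Player C against (A, Left): payoffs -4, -5 → best response In.
Player C against (A, Right): payoffs 0, 5 → best response Out.
Player C against (B, Left): payoffs 4, -2 → best response In.
Player C against (B, Right): payoffs -5, -2 → best response Out.
No profile is a mutual best response for all players.

No pure-strategy Nash equilibrium.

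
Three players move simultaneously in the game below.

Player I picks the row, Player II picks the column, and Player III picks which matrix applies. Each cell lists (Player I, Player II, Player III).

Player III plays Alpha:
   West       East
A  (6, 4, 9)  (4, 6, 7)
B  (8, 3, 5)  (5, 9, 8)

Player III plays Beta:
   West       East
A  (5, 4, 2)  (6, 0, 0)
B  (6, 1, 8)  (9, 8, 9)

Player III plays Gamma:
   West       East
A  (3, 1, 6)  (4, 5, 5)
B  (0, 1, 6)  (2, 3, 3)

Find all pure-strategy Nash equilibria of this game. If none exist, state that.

For each player, find the best response to each opponent profile; mutual best responses are the pure NE.
Player I against (West, Alpha): payoffs 6, 8 → best response B.
Player I against (West, Beta): payoffs 5, 6 → best response B.
Player I against (West, Gamma): payoffs 3, 0 → best response A.
Player I against (East, Alpha): payoffs 4, 5 → best response B.
Player I against (East, Beta): payoffs 6, 9 → best response B.
Player I against (East, Gamma): payoffs 4, 2 → best response A.
Player II against (A, Alpha): payoffs 4, 6 → best response East.
Player II against (A, Beta): payoffs 4, 0 → best response West.
Player II against (A, Gamma): payoffs 1, 5 → best response East.
Player II against (B, Alpha): payoffs 3, 9 → best response East.
Player II against (B, Beta): payoffs 1, 8 → best response East.
Player II against (B, Gamma): payoffs 1, 3 → best response East.
Player III against (A, West): payoffs 9, 2, 6 → best response Alpha.
Player III against (A, East): payoffs 7, 0, 5 → best response Alpha.
Player III against (B, West): payoffs 5, 8, 6 → best response Beta.
Player III against (B, East): payoffs 8, 9, 3 → best response Beta.
Mutual best responses: (B, East, Beta).

(B, East, Beta)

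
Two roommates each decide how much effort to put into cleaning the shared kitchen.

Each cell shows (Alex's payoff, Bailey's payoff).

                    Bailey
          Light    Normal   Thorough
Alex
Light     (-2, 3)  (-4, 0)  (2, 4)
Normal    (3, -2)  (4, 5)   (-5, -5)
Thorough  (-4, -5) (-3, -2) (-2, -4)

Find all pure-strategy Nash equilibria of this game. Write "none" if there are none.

Pure-strategy Nash equilibria: (Light, Thorough); (Normal, Normal)

(Light, Light): Alex can switch to Normal (-2 → 3). Not NE.
(Light, Normal): Alex can switch to Normal (-4 → 4). Not NE.
(Light, Thorough): Alex gets 2, best alternative -2; Bailey gets 4, best alternative 3. No profitable deviation — NE.
(Normal, Light): Bailey can switch to Normal (-2 → 5). Not NE.
(Normal, Normal): Alex gets 4, best alternative -3; Bailey gets 5, best alternative -2. No profitable deviation — NE.
(Normal, Thorough): Alex can switch to Light (-5 → 2). Not NE.
(Thorough, Light): Alex can switch to Light (-4 → -2). Not NE.
(Thorough, Normal): Alex can switch to Normal (-3 → 4). Not NE.
(Thorough, Thorough): Alex can switch to Light (-2 → 2). Not NE.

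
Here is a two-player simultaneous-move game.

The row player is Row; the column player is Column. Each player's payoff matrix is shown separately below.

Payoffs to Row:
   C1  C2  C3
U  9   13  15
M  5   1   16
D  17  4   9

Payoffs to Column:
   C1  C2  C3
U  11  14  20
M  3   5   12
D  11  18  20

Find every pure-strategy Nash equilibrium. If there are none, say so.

Pure NE: (M, C3)

Row against C1: payoffs 9, 5, 17 → best response D.
Row against C2: payoffs 13, 1, 4 → best response U.
Row against C3: payoffs 15, 16, 9 → best response M.
Column against U: payoffs 11, 14, 20 → best response C3.
Column against M: payoffs 3, 5, 12 → best response C3.
Column against D: payoffs 11, 18, 20 → best response C3.
Mutual best responses: (M, C3).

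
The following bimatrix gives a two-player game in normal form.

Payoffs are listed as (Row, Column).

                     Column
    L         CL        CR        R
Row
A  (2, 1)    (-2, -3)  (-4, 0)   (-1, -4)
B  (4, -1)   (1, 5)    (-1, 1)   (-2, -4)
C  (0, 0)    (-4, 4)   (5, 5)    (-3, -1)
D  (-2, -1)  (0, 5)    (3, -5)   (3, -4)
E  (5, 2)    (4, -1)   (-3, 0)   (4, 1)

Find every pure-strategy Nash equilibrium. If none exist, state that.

Check each profile: it is a Nash equilibrium iff no player can strictly gain by switching unilaterally.
(A, L): Row can switch to B (2 → 4). Not NE.
(A, CL): Row can switch to B (-2 → 1). Not NE.
(A, CR): Row can switch to B (-4 → -1). Not NE.
(A, R): Row can switch to D (-1 → 3). Not NE.
(B, L): Row can switch to E (4 → 5). Not NE.
(B, CL): Row can switch to E (1 → 4). Not NE.
(B, CR): Row can switch to C (-1 → 5). Not NE.
(B, R): Row can switch to A (-2 → -1). Not NE.
(C, CR): Row gets 5, best alternative 3; Column gets 5, best alternative 4. No profitable deviation — NE.
(E, L): Row gets 5, best alternative 4; Column gets 2, best alternative 1. No profitable deviation — NE.
(The remaining 10 profiles each have a profitable deviation by the same check.)

The pure Nash equilibria are (C, CR); (E, L).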